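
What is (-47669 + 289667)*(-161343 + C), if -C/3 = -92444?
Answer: 28069106022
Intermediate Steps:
C = 277332 (C = -3*(-92444) = 277332)
(-47669 + 289667)*(-161343 + C) = (-47669 + 289667)*(-161343 + 277332) = 241998*115989 = 28069106022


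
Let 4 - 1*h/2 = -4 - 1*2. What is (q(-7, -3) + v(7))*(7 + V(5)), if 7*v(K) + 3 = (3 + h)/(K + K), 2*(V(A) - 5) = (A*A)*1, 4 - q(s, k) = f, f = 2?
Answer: 177/4 ≈ 44.250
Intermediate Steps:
q(s, k) = 2 (q(s, k) = 4 - 1*2 = 4 - 2 = 2)
h = 20 (h = 8 - 2*(-4 - 1*2) = 8 - 2*(-4 - 2) = 8 - 2*(-6) = 8 + 12 = 20)
V(A) = 5 + A**2/2 (V(A) = 5 + ((A*A)*1)/2 = 5 + (A**2*1)/2 = 5 + A**2/2)
v(K) = -3/7 + 23/(14*K) (v(K) = -3/7 + ((3 + 20)/(K + K))/7 = -3/7 + (23/((2*K)))/7 = -3/7 + (23*(1/(2*K)))/7 = -3/7 + (23/(2*K))/7 = -3/7 + 23/(14*K))
(q(-7, -3) + v(7))*(7 + V(5)) = (2 + (1/14)*(23 - 6*7)/7)*(7 + (5 + (1/2)*5**2)) = (2 + (1/14)*(1/7)*(23 - 42))*(7 + (5 + (1/2)*25)) = (2 + (1/14)*(1/7)*(-19))*(7 + (5 + 25/2)) = (2 - 19/98)*(7 + 35/2) = (177/98)*(49/2) = 177/4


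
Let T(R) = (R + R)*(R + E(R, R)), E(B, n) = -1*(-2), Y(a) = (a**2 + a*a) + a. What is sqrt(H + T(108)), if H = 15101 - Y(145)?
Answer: I*sqrt(3334) ≈ 57.741*I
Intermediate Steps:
Y(a) = a + 2*a**2 (Y(a) = (a**2 + a**2) + a = 2*a**2 + a = a + 2*a**2)
H = -27094 (H = 15101 - 145*(1 + 2*145) = 15101 - 145*(1 + 290) = 15101 - 145*291 = 15101 - 1*42195 = 15101 - 42195 = -27094)
E(B, n) = 2
T(R) = 2*R*(2 + R) (T(R) = (R + R)*(R + 2) = (2*R)*(2 + R) = 2*R*(2 + R))
sqrt(H + T(108)) = sqrt(-27094 + 2*108*(2 + 108)) = sqrt(-27094 + 2*108*110) = sqrt(-27094 + 23760) = sqrt(-3334) = I*sqrt(3334)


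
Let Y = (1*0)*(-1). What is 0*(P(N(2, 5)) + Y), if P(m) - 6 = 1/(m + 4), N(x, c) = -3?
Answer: 0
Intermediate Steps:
P(m) = 6 + 1/(4 + m) (P(m) = 6 + 1/(m + 4) = 6 + 1/(4 + m))
Y = 0 (Y = 0*(-1) = 0)
0*(P(N(2, 5)) + Y) = 0*((25 + 6*(-3))/(4 - 3) + 0) = 0*((25 - 18)/1 + 0) = 0*(1*7 + 0) = 0*(7 + 0) = 0*7 = 0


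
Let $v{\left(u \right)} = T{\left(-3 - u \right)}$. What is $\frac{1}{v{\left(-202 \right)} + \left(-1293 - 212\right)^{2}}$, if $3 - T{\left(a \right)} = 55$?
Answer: $\frac{1}{2264973} \approx 4.4151 \cdot 10^{-7}$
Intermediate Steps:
$T{\left(a \right)} = -52$ ($T{\left(a \right)} = 3 - 55 = -52$)
$v{\left(u \right)} = -52$
$\frac{1}{v{\left(-202 \right)} + \left(-1293 - 212\right)^{2}} = \frac{1}{-52 + \left(-1293 - 212\right)^{2}} = \frac{1}{-52 + \left(-1505\right)^{2}} = \frac{1}{-52 + 2265025} = \frac{1}{2264973}$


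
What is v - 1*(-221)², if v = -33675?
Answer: -82516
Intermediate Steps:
v - 1*(-221)² = -33675 - 1*(-221)² = -33675 - 1*48841 = -33675 - 48841 = -82516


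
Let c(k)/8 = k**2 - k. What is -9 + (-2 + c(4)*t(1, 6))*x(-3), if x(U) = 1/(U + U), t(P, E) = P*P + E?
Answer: -362/3 ≈ -120.67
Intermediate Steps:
t(P, E) = E + P**2 (t(P, E) = P**2 + E = E + P**2)
x(U) = 1/(2*U)
c(k) = -8*k + 8*k**2 (c(k) = 8*(k**2 - k) = -8*k + 8*k**2)
-9 + (-2 + c(4)*t(1, 6))*x(-3) = -9 + (-2 + (8*4*(-1 + 4))*(6 + 1**2))*((1/2)/(-3)) = -9 + (-2 + (8*4*3)*(6 + 1))*((1/2)*(-1/3)) = -9 + (-2 + 96*7)*(-1/6) = -9 + (-2 + 672)*(-1/6) = -9 + 670*(-1/6) = -9 - 335/3 = -362/3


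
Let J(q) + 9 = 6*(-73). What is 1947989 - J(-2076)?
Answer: 1948436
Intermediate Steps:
J(q) = -447 (J(q) = -9 + 6*(-73) = -9 - 438 = -447)
1947989 - J(-2076) = 1947989 - 1*(-447) = 1947989 + 447 = 1948436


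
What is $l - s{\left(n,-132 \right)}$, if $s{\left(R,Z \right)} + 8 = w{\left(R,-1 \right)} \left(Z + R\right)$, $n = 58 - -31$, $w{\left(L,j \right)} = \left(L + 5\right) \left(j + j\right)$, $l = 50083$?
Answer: $42007$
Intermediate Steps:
$w{\left(L,j \right)} = 2 j \left(5 + L\right)$ ($w{\left(L,j \right)} = \left(5 + L\right) 2 j = 2 j \left(5 + L\right)$)
$n = 89$ ($n = 58 + 31 = 89$)
$s{\left(R,Z \right)} = -8 + \left(-10 - 2 R\right) \left(R + Z\right)$ ($s{\left(R,Z \right)} = -8 + 2 \left(-1\right) \left(5 + R\right) \left(Z + R\right) = -8 + \left(-10 - 2 R\right) \left(R + Z\right)$)
$l - s{\left(n,-132 \right)} = 50083 - \left(-8 - 178 \left(5 + 89\right) - - 264 \left(5 + 89\right)\right) = 50083 - \left(-8 - 178 \cdot 94 - \left(-264\right) 94\right) = 50083 - \left(-8 - 16732 + 24816\right) = 50083 - 8076 = 42007$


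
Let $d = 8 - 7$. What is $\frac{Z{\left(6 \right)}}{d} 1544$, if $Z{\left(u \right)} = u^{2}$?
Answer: $55584$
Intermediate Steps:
$d = 1$
$\frac{Z{\left(6 \right)}}{d} 1544 = \frac{6^{2}}{1} \cdot 1544 = 36 \cdot 1 \cdot 1544 = 36 \cdot 1544 = 55584$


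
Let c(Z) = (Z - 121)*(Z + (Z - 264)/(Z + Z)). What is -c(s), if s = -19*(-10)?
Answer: -2488347/190 ≈ -13097.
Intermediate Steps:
s = 190
c(Z) = (-121 + Z)*(Z + (-264 + Z)/(2*Z)) (c(Z) = (-121 + Z)*(Z + (-264 + Z)/((2*Z))) = (-121 + Z)*(Z + (-264 + Z)*(1/(2*Z))) = (-121 + Z)*(Z + (-264 + Z)/(2*Z)))
-c(s) = -(-385/2 + 190**2 + 15972/190 - 241/2*190) = -(-385/2 + 36100 + 15972*(1/190) - 22895) = -(-385/2 + 36100 + 7986/95 - 22895) = -1*2488347/190 = -2488347/190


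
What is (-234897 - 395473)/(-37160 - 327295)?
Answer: 9698/5607 ≈ 1.7296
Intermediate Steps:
(-234897 - 395473)/(-37160 - 327295) = -630370/(-364455) = -630370*(-1/364455) = 9698/5607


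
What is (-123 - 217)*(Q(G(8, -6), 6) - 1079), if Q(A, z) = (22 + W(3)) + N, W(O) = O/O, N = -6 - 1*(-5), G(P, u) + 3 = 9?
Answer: 359380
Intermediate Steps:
G(P, u) = 6 (G(P, u) = -3 + 9 = 6)
N = -1 (N = -6 + 5 = -1)
W(O) = 1
Q(A, z) = 22 (Q(A, z) = (22 + 1) - 1 = 23 - 1 = 22)
(-123 - 217)*(Q(G(8, -6), 6) - 1079) = (-123 - 217)*(22 - 1079) = -340*(-1057) = 359380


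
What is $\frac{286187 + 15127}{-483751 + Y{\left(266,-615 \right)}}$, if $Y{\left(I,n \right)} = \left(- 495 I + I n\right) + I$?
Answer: $- \frac{301314}{778745} \approx -0.38692$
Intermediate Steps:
$Y{\left(I,n \right)} = - 494 I + I n$
$\frac{286187 + 15127}{-483751 + Y{\left(266,-615 \right)}} = \frac{286187 + 15127}{-483751 + 266 \left(-494 - 615\right)} = \frac{301314}{-483751 + 266 \left(-1109\right)} = \frac{301314}{-483751 - 294994} = \frac{301314}{-778745} = 301314 \left(- \frac{1}{778745}\right) = - \frac{301314}{778745}$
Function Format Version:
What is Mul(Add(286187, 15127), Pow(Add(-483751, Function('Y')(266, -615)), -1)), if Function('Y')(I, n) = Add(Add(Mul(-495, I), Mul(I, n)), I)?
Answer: Rational(-301314, 778745) ≈ -0.38692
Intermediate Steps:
Function('Y')(I, n) = Add(Mul(-494, I), Mul(I, n))
Mul(Add(286187, 15127), Pow(Add(-483751, Function('Y')(266, -615)), -1)) = Mul(Add(286187, 15127), Pow(Add(-483751, Mul(266, Add(-494, -615))), -1)) = Mul(301314, Pow(Add(-483751, Mul(266, -1109)), -1)) = Mul(301314, Pow(Add(-483751, -294994), -1)) = Mul(301314, Pow(-778745, -1)) = Mul(301314, Rational(-1, 778745)) = Rational(-301314, 778745)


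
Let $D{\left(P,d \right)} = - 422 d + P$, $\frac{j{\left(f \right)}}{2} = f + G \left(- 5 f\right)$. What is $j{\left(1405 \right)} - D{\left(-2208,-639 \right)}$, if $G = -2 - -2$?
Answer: $-264640$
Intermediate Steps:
$G = 0$ ($G = -2 + 2 = 0$)
$j{\left(f \right)} = 2 f$ ($j{\left(f \right)} = 2 \left(f + 0 \left(- 5 f\right)\right) = 2 \left(f + 0\right) = 2 f$)
$D{\left(P,d \right)} = P - 422 d$
$j{\left(1405 \right)} - D{\left(-2208,-639 \right)} = 2 \cdot 1405 - \left(-2208 - -269658\right) = 2810 - \left(-2208 + 269658\right) = 2810 - 267450 = -264640$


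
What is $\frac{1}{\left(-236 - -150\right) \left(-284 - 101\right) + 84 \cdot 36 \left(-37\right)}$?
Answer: $- \frac{1}{78778} \approx -1.2694 \cdot 10^{-5}$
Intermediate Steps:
$\frac{1}{\left(-236 - -150\right) \left(-284 - 101\right) + 84 \cdot 36 \left(-37\right)} = \frac{1}{\left(-236 + 150\right) \left(-385\right) + 3024 \left(-37\right)} = \frac{1}{\left(-86\right) \left(-385\right) - 111888} = \frac{1}{33110 - 111888} = \frac{1}{-78778} = - \frac{1}{78778}$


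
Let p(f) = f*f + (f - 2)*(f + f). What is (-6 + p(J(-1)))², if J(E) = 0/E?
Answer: 36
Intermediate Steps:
J(E) = 0
p(f) = f² + 2*f*(-2 + f) (p(f) = f² + (-2 + f)*(2*f) = f² + 2*f*(-2 + f))
(-6 + p(J(-1)))² = (-6 + 0*(-4 + 3*0))² = (-6 + 0*(-4 + 0))² = (-6 + 0*(-4))² = (-6 + 0)² = (-6)² = 36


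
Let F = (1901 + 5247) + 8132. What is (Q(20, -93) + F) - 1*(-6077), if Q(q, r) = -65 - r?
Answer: 21385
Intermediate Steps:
F = 15280 (F = 7148 + 8132 = 15280)
(Q(20, -93) + F) - 1*(-6077) = ((-65 - 1*(-93)) + 15280) - 1*(-6077) = ((-65 + 93) + 15280) + 6077 = (28 + 15280) + 6077 = 15308 + 6077 = 21385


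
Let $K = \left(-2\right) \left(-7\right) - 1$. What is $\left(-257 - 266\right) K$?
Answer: $-6799$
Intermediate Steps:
$K = 13$ ($K = 14 - 1 = 13$)
$\left(-257 - 266\right) K = \left(-257 - 266\right) 13 = \left(-523\right) 13 = -6799$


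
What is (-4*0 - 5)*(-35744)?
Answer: 178720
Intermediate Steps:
(-4*0 - 5)*(-35744) = (0 - 5)*(-35744) = -5*(-35744) = 178720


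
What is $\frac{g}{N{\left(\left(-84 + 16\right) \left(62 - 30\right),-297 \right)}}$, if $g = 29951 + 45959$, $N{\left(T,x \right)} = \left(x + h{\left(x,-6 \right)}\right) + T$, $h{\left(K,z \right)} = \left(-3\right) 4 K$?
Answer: $\frac{75910}{1091} \approx 69.578$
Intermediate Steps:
$h{\left(K,z \right)} = - 12 K$
$N{\left(T,x \right)} = T - 11 x$ ($N{\left(T,x \right)} = \left(x - 12 x\right) + T = - 11 x + T = T - 11 x$)
$g = 75910$
$\frac{g}{N{\left(\left(-84 + 16\right) \left(62 - 30\right),-297 \right)}} = \frac{75910}{\left(-84 + 16\right) \left(62 - 30\right) - -3267} = \frac{75910}{\left(-68\right) 32 + 3267} = \frac{75910}{-2176 + 3267} = \frac{75910}{1091}$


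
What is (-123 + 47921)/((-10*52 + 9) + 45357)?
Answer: 23899/22423 ≈ 1.0658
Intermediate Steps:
(-123 + 47921)/((-10*52 + 9) + 45357) = 47798/((-520 + 9) + 45357) = 47798/(-511 + 45357) = 47798/44846 = 47798*(1/44846) = 23899/22423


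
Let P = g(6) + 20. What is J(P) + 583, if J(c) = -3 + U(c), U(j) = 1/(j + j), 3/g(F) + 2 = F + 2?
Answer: 23781/41 ≈ 580.02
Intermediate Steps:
g(F) = 3/F (g(F) = 3/(-2 + (F + 2)) = 3/(-2 + (2 + F)) = 3/F)
U(j) = 1/(2*j)
P = 41/2 (P = 3/6 + 20 = 3*(⅙) + 20 = ½ + 20 = 41/2 ≈ 20.500)
J(c) = -3 + 1/(2*c)
J(P) + 583 = (-3 + 1/(2*(41/2))) + 583 = (-3 + (½)*(2/41)) + 583 = (-3 + 1/41) + 583 = -122/41 + 583 = 23781/41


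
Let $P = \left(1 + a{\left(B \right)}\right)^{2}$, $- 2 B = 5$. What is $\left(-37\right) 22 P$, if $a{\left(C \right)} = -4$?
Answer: $-7326$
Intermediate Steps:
$B = - \frac{5}{2}$ ($B = \left(- \frac{1}{2}\right) 5 = - \frac{5}{2} \approx -2.5$)
$P = 9$ ($P = \left(1 - 4\right)^{2} = \left(-3\right)^{2} = 9$)
$\left(-37\right) 22 P = \left(-37\right) 22 \cdot 9 = \left(-814\right) 9 = -7326$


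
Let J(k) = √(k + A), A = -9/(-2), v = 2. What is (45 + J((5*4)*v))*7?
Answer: 315 + 7*√178/2 ≈ 361.70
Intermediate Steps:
A = 9/2 (A = -9*(-½) = 9/2 ≈ 4.5000)
J(k) = √(9/2 + k) (J(k) = √(k + 9/2) = √(9/2 + k))
(45 + J((5*4)*v))*7 = (45 + √(18 + 4*((5*4)*2))/2)*7 = (45 + √(18 + 4*(20*2))/2)*7 = (45 + √(18 + 4*40)/2)*7 = (45 + √(18 + 160)/2)*7 = (45 + √178/2)*7 = 315 + 7*√178/2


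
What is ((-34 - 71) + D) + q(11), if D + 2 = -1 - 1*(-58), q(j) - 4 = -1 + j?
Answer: -36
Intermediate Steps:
q(j) = 3 + j (q(j) = 4 + (-1 + j) = 3 + j)
D = 55 (D = -2 + (-1 - 1*(-58)) = -2 + (-1 + 58) = -2 + 57 = 55)
((-34 - 71) + D) + q(11) = ((-34 - 71) + 55) + (3 + 11) = (-105 + 55) + 14 = -50 + 14 = -36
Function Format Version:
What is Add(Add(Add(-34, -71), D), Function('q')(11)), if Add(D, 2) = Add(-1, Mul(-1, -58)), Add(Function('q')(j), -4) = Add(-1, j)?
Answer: -36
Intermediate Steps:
Function('q')(j) = Add(3, j) (Function('q')(j) = Add(4, Add(-1, j)) = Add(3, j))
D = 55 (D = Add(-2, Add(-1, Mul(-1, -58))) = Add(-2, Add(-1, 58)) = Add(-2, 57) = 55)
Add(Add(Add(-34, -71), D), Function('q')(11)) = Add(Add(Add(-34, -71), 55), Add(3, 11)) = Add(Add(-105, 55), 14) = Add(-50, 14) = -36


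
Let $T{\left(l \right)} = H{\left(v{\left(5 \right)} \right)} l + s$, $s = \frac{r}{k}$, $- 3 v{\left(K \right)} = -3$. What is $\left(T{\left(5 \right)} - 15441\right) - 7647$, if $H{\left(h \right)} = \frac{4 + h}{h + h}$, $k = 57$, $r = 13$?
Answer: $- \frac{2630581}{114} \approx -23075.0$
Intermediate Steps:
$v{\left(K \right)} = 1$ ($v{\left(K \right)} = \left(- \frac{1}{3}\right) \left(-3\right) = 1$)
$H{\left(h \right)} = \frac{4 + h}{2 h}$
$s = \frac{13}{57} \approx 0.22807$
$T{\left(l \right)} = \frac{13}{57} + \frac{5 l}{2}$ ($T{\left(l \right)} = \frac{4 + 1}{2 \cdot 1} l + \frac{13}{57} = \frac{1}{2} \cdot 1 \cdot 5 l + \frac{13}{57} = \frac{5 l}{2} + \frac{13}{57} = \frac{13}{57} + \frac{5 l}{2}$)
$\left(T{\left(5 \right)} - 15441\right) - 7647 = \left(\left(\frac{13}{57} + \frac{5}{2} \cdot 5\right) - 15441\right) - 7647 = \left(\left(\frac{13}{57} + \frac{25}{2}\right) - 15441\right) - 7647 = \left(\frac{1451}{114} - 15441\right) - 7647 = - \frac{1758823}{114} - 7647 = - \frac{2630581}{114}$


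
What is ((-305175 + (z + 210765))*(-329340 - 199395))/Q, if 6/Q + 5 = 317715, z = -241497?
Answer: 9404522465448825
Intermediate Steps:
Q = 3/158855 (Q = 6/(-5 + 317715) = 6/317710 = 6*(1/317710) = 3/158855 ≈ 1.8885e-5)
((-305175 + (z + 210765))*(-329340 - 199395))/Q = ((-305175 + (-241497 + 210765))*(-329340 - 199395))/(3/158855) = ((-305175 - 30732)*(-528735))*(158855/3) = -335907*(-528735)*(158855/3) = 177605787645*(158855/3) = 9404522465448825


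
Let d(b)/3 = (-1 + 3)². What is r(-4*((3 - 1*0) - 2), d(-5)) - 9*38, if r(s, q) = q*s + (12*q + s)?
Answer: -250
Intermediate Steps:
d(b) = 12 (d(b) = 3*(-1 + 3)² = 3*2² = 3*4 = 12)
r(s, q) = s + 12*q + q*s (r(s, q) = q*s + (s + 12*q) = s + 12*q + q*s)
r(-4*((3 - 1*0) - 2), d(-5)) - 9*38 = (-4*((3 - 1*0) - 2) + 12*12 + 12*(-4*((3 - 1*0) - 2))) - 9*38 = (-4*((3 + 0) - 2) + 144 + 12*(-4*((3 + 0) - 2))) - 1*342 = (-4*(3 - 2) + 144 + 12*(-4*(3 - 2))) - 342 = (-4*1 + 144 + 12*(-4*1)) - 342 = (-4 + 144 + 12*(-4)) - 342 = (-4 + 144 - 48) - 342 = 92 - 342 = -250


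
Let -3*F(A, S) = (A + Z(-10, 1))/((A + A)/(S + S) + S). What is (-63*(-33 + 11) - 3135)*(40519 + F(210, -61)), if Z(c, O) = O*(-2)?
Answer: -278588447665/3931 ≈ -7.0870e+7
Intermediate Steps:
Z(c, O) = -2*O
F(A, S) = -(-2 + A)/(3*(S + A/S)) (F(A, S) = -(A - 2*1)/(3*((A + A)/(S + S) + S)) = -(A - 2)/(3*((2*A)/((2*S)) + S)) = -(-2 + A)/(3*((2*A)*(1/(2*S)) + S)) = -(-2 + A)/(3*(A/S + S)) = -(-2 + A)/(3*(S + A/S)))
(-63*(-33 + 11) - 3135)*(40519 + F(210, -61)) = (-63*(-33 + 11) - 3135)*(40519 + (1/3)*(-61)*(2 - 1*210)/(210 + (-61)**2)) = (-63*(-22) - 3135)*(40519 + (1/3)*(-61)*(2 - 210)/(210 + 3721)) = (1386 - 3135)*(40519 + (1/3)*(-61)*(-208)/3931) = -1749*(40519 + (1/3)*(-61)*(1/3931)*(-208)) = -1749*(40519 + 12688/11793) = -1749*477853255/11793 = -278588447665/3931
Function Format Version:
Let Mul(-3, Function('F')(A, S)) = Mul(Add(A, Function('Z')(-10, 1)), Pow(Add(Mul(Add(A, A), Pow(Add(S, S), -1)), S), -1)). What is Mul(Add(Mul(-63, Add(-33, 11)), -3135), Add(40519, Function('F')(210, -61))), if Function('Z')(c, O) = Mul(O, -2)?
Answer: Rational(-278588447665, 3931) ≈ -7.0870e+7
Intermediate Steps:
Function('Z')(c, O) = Mul(-2, O)
Function('F')(A, S) = Mul(Rational(-1, 3), Pow(Add(S, Mul(A, Pow(S, -1))), -1), Add(-2, A)) (Function('F')(A, S) = Mul(Rational(-1, 3), Mul(Add(A, Mul(-2, 1)), Pow(Add(Mul(Add(A, A), Pow(Add(S, S), -1)), S), -1))) = Mul(Rational(-1, 3), Mul(Add(A, -2), Pow(Add(Mul(Mul(2, A), Pow(Mul(2, S), -1)), S), -1))) = Mul(Rational(-1, 3), Mul(Add(-2, A), Pow(Add(Mul(Mul(2, A), Mul(Rational(1, 2), Pow(S, -1))), S), -1))) = Mul(Rational(-1, 3), Mul(Add(-2, A), Pow(Add(Mul(A, Pow(S, -1)), S), -1))) = Mul(Rational(-1, 3), Mul(Add(-2, A), Pow(Add(S, Mul(A, Pow(S, -1))), -1))) = Mul(Rational(-1, 3), Mul(Pow(Add(S, Mul(A, Pow(S, -1))), -1), Add(-2, A))) = Mul(Rational(-1, 3), Pow(Add(S, Mul(A, Pow(S, -1))), -1), Add(-2, A)))
Mul(Add(Mul(-63, Add(-33, 11)), -3135), Add(40519, Function('F')(210, -61))) = Mul(Add(Mul(-63, Add(-33, 11)), -3135), Add(40519, Mul(Rational(1, 3), -61, Pow(Add(210, Pow(-61, 2)), -1), Add(2, Mul(-1, 210))))) = Mul(Add(Mul(-63, -22), -3135), Add(40519, Mul(Rational(1, 3), -61, Pow(Add(210, 3721), -1), Add(2, -210)))) = Mul(Add(1386, -3135), Add(40519, Mul(Rational(1, 3), -61, Pow(3931, -1), -208))) = Mul(-1749, Add(40519, Mul(Rational(1, 3), -61, Rational(1, 3931), -208))) = Mul(-1749, Add(40519, Rational(12688, 11793))) = Mul(-1749, Rational(477853255, 11793)) = Rational(-278588447665, 3931)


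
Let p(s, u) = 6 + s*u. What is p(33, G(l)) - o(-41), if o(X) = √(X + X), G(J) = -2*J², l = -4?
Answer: -1050 - I*√82 ≈ -1050.0 - 9.0554*I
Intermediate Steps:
o(X) = √2*√X (o(X) = √(2*X) = √2*√X)
p(33, G(l)) - o(-41) = (6 + 33*(-2*(-4)²)) - √2*√(-41) = (6 + 33*(-2*16)) - √2*I*√41 = (6 + 33*(-32)) - I*√82 = (6 - 1056) - I*√82 = -1050 - I*√82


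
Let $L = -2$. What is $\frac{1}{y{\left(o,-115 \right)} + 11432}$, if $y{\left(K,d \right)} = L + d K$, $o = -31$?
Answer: $\frac{1}{14995} \approx 6.6689 \cdot 10^{-5}$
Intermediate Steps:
$y{\left(K,d \right)} = -2 + K d$ ($y{\left(K,d \right)} = -2 + d K = -2 + K d$)
$\frac{1}{y{\left(o,-115 \right)} + 11432} = \frac{1}{\left(-2 - -3565\right) + 11432} = \frac{1}{\left(-2 + 3565\right) + 11432} = \frac{1}{3563 + 11432} = \frac{1}{14995}$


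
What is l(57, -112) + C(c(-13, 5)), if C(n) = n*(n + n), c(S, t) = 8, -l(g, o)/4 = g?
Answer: -100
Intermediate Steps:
l(g, o) = -4*g
C(n) = 2*n² (C(n) = n*(2*n) = 2*n²)
l(57, -112) + C(c(-13, 5)) = -4*57 + 2*8² = -228 + 2*64 = -228 + 128 = -100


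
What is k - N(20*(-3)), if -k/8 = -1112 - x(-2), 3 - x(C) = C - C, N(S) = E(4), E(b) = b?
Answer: 8916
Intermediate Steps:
N(S) = 4
x(C) = 3 (x(C) = 3 - (C - C) = 3 - 1*0 = 3 + 0 = 3)
k = 8920 (k = -8*(-1112 - 1*3) = -8*(-1112 - 3) = -8*(-1115) = 8920)
k - N(20*(-3)) = 8920 - 1*4 = 8920 - 4 = 8916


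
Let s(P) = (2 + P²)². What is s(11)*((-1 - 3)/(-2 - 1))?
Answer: 20172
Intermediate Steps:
s(11)*((-1 - 3)/(-2 - 1)) = (2 + 11²)²*((-1 - 3)/(-2 - 1)) = (2 + 121)²*(-4/(-3)) = 123²*(-4*(-⅓)) = 15129*(4/3) = 20172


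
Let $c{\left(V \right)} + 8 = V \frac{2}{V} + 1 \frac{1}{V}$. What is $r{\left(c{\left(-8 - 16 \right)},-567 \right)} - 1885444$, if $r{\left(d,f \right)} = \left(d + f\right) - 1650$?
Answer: $- \frac{45304009}{24} \approx -1.8877 \cdot 10^{6}$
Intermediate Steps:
$c{\left(V \right)} = -6 + \frac{1}{V}$ ($c{\left(V \right)} = -8 + \left(V \frac{2}{V} + 1 \frac{1}{V}\right) = -8 + \left(2 + \frac{1}{V}\right) = -6 + \frac{1}{V}$)
$r{\left(d,f \right)} = -1650 + d + f$
$r{\left(c{\left(-8 - 16 \right)},-567 \right)} - 1885444 = \left(-1650 - \left(6 - \frac{1}{-8 - 16}\right) - 567\right) - 1885444 = \left(-1650 - \left(6 - \frac{1}{-24}\right) - 567\right) - 1885444 = \left(-1650 - \frac{145}{24} - 567\right) - 1885444 = - \frac{53353}{24} - 1885444 = - \frac{45304009}{24}$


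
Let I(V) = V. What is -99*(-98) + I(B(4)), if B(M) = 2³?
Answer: 9710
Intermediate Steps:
B(M) = 8
-99*(-98) + I(B(4)) = -99*(-98) + 8 = 9702 + 8 = 9710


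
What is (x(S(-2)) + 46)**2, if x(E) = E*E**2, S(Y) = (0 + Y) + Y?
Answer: 324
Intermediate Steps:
S(Y) = 2*Y (S(Y) = Y + Y = 2*Y)
x(E) = E**3
(x(S(-2)) + 46)**2 = ((2*(-2))**3 + 46)**2 = ((-4)**3 + 46)**2 = (-64 + 46)**2 = (-18)**2 = 324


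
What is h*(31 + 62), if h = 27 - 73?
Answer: -4278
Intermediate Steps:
h = -46
h*(31 + 62) = -46*(31 + 62) = -46*93 = -4278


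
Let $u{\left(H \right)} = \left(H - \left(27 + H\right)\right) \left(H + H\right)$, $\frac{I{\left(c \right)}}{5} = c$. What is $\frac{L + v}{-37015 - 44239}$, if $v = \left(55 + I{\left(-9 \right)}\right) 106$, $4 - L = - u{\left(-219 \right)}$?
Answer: $- \frac{6445}{40627} \approx -0.15864$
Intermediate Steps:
$I{\left(c \right)} = 5 c$
$u{\left(H \right)} = - 54 H$ ($u{\left(H \right)} = - 27 \cdot 2 H = - 54 H$)
$L = 11830$ ($L = 4 - - \left(-54\right) \left(-219\right) = 4 - \left(-1\right) 11826 = 4 - -11826 = 4 + 11826 = 11830$)
$v = 1060$ ($v = \left(55 + 5 \left(-9\right)\right) 106 = \left(55 - 45\right) 106 = 10 \cdot 106 = 1060$)
$\frac{L + v}{-37015 - 44239} = \frac{11830 + 1060}{-37015 - 44239} = \frac{12890}{-81254} = 12890 \left(- \frac{1}{81254}\right) = - \frac{6445}{40627}$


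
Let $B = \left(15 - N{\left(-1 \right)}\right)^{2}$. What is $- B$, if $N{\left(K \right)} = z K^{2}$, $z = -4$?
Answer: $-361$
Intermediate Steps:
$N{\left(K \right)} = - 4 K^{2}$
$B = 361$ ($B = \left(15 + \left(0 - - 4 \left(-1\right)^{2}\right)\right)^{2} = \left(15 + \left(0 - \left(-4\right) 1\right)\right)^{2} = \left(15 + \left(0 - -4\right)\right)^{2} = \left(15 + \left(0 + 4\right)\right)^{2} = \left(15 + 4\right)^{2} = 19^{2} = 361$)
$- B = \left(-1\right) 361 = -361$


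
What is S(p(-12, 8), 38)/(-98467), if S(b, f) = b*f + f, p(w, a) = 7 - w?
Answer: -760/98467 ≈ -0.0077183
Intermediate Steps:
S(b, f) = f + b*f
S(p(-12, 8), 38)/(-98467) = (38*(1 + (7 - 1*(-12))))/(-98467) = (38*(1 + (7 + 12)))*(-1/98467) = (38*(1 + 19))*(-1/98467) = (38*20)*(-1/98467) = 760*(-1/98467) = -760/98467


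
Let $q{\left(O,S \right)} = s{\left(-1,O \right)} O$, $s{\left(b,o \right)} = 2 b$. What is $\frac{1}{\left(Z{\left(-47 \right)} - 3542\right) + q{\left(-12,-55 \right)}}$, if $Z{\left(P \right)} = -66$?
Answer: $- \frac{1}{3584} \approx -0.00027902$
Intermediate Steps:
$q{\left(O,S \right)} = - 2 O$ ($q{\left(O,S \right)} = 2 \left(-1\right) O = - 2 O$)
$\frac{1}{\left(Z{\left(-47 \right)} - 3542\right) + q{\left(-12,-55 \right)}} = \frac{1}{\left(-66 - 3542\right) - -24} = \frac{1}{\left(-66 - 3542\right) + 24} = \frac{1}{-3608 + 24} = \frac{1}{-3584} = - \frac{1}{3584}$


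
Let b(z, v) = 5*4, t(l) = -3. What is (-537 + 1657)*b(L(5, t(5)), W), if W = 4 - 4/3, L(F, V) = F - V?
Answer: 22400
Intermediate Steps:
W = 8/3 (W = 4 + (⅓)*(-4) = 4 - 4/3 = 8/3 ≈ 2.6667)
b(z, v) = 20
(-537 + 1657)*b(L(5, t(5)), W) = (-537 + 1657)*20 = 1120*20 = 22400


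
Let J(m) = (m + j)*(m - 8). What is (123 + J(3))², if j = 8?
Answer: 4624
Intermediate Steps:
J(m) = (-8 + m)*(8 + m) (J(m) = (m + 8)*(m - 8) = (8 + m)*(-8 + m) = (-8 + m)*(8 + m))
(123 + J(3))² = (123 + (-64 + 3²))² = (123 + (-64 + 9))² = (123 - 55)² = 68² = 4624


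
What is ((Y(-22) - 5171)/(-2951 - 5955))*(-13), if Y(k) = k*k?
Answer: -60931/8906 ≈ -6.8416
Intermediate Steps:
Y(k) = k**2
((Y(-22) - 5171)/(-2951 - 5955))*(-13) = (((-22)**2 - 5171)/(-2951 - 5955))*(-13) = ((484 - 5171)/(-8906))*(-13) = -4687*(-1/8906)*(-13) = (4687/8906)*(-13) = -60931/8906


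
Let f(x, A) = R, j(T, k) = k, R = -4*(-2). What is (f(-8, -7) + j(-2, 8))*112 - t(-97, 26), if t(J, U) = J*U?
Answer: 4314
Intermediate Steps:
R = 8
f(x, A) = 8
(f(-8, -7) + j(-2, 8))*112 - t(-97, 26) = (8 + 8)*112 - (-97)*26 = 16*112 - 1*(-2522) = 1792 + 2522 = 4314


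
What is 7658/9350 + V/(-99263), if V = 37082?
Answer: 715293/1605725 ≈ 0.44546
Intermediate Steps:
7658/9350 + V/(-99263) = 7658/9350 + 37082/(-99263) = 7658*(1/9350) + 37082*(-1/99263) = 3829/4675 - 37082/99263 = 715293/1605725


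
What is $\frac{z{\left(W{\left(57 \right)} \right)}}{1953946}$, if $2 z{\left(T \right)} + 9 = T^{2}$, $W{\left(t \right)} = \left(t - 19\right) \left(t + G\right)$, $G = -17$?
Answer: $\frac{2310391}{3907892} \approx 0.59121$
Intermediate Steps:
$W{\left(t \right)} = \left(-19 + t\right) \left(-17 + t\right)$ ($W{\left(t \right)} = \left(t - 19\right) \left(t - 17\right) = \left(-19 + t\right) \left(-17 + t\right)$)
$z{\left(T \right)} = - \frac{9}{2} + \frac{T^{2}}{2}$
$\frac{z{\left(W{\left(57 \right)} \right)}}{1953946} = \frac{- \frac{9}{2} + \frac{\left(323 + 57^{2} - 2052\right)^{2}}{2}}{1953946} = \left(- \frac{9}{2} + \frac{\left(323 + 3249 - 2052\right)^{2}}{2}\right) \frac{1}{1953946} = \left(- \frac{9}{2} + \frac{1520^{2}}{2}\right) \frac{1}{1953946} = \left(- \frac{9}{2} + \frac{1}{2} \cdot 2310400\right) \frac{1}{1953946} = \left(- \frac{9}{2} + 1155200\right) \frac{1}{1953946} = \frac{2310391}{2} \cdot \frac{1}{1953946} = \frac{2310391}{3907892}$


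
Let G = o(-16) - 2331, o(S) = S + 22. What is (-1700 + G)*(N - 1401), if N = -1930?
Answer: 13407275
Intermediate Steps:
o(S) = 22 + S
G = -2325 (G = (22 - 16) - 2331 = 6 - 2331 = -2325)
(-1700 + G)*(N - 1401) = (-1700 - 2325)*(-1930 - 1401) = -4025*(-3331) = 13407275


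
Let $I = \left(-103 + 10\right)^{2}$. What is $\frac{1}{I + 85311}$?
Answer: $\frac{1}{93960} \approx 1.0643 \cdot 10^{-5}$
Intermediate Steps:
$I = 8649$ ($I = \left(-93\right)^{2} = 8649$)
$\frac{1}{I + 85311} = \frac{1}{8649 + 85311} = \frac{1}{93960}$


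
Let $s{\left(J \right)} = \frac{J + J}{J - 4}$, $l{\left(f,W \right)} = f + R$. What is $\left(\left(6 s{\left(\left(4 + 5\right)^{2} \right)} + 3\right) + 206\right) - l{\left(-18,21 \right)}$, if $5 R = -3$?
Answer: $\frac{92486}{385} \approx 240.22$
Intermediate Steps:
$R = - \frac{3}{5}$ ($R = \frac{1}{5} \left(-3\right) = - \frac{3}{5} \approx -0.6$)
$l{\left(f,W \right)} = - \frac{3}{5} + f$ ($l{\left(f,W \right)} = f - \frac{3}{5} = - \frac{3}{5} + f$)
$s{\left(J \right)} = \frac{2 J}{-4 + J}$
$\left(\left(6 s{\left(\left(4 + 5\right)^{2} \right)} + 3\right) + 206\right) - l{\left(-18,21 \right)} = \left(\left(6 \frac{2 \left(4 + 5\right)^{2}}{-4 + \left(4 + 5\right)^{2}} + 3\right) + 206\right) - \left(- \frac{3}{5} - 18\right) = \left(\left(6 \frac{2 \cdot 9^{2}}{-4 + 9^{2}} + 3\right) + 206\right) - - \frac{93}{5} = \left(\left(6 \cdot 2 \cdot 81 \frac{1}{-4 + 81} + 3\right) + 206\right) + \frac{93}{5} = \left(\left(6 \cdot 2 \cdot 81 \cdot \frac{1}{77} + 3\right) + 206\right) + \frac{93}{5} = \left(\left(6 \cdot \frac{162}{77} + 3\right) + 206\right) + \frac{93}{5} = \left(\left(\frac{972}{77} + 3\right) + 206\right) + \frac{93}{5} = \left(\frac{1203}{77} + 206\right) + \frac{93}{5} = \frac{17065}{77} + \frac{93}{5} = \frac{92486}{385}$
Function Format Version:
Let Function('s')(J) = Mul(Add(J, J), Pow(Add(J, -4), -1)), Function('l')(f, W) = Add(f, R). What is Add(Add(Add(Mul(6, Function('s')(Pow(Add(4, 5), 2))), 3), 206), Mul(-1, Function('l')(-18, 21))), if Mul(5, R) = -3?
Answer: Rational(92486, 385) ≈ 240.22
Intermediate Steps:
R = Rational(-3, 5) (R = Mul(Rational(1, 5), -3) = Rational(-3, 5) ≈ -0.60000)
Function('l')(f, W) = Add(Rational(-3, 5), f) (Function('l')(f, W) = Add(f, Rational(-3, 5)) = Add(Rational(-3, 5), f))
Function('s')(J) = Mul(2, J, Pow(Add(-4, J), -1)) (Function('s')(J) = Mul(Mul(2, J), Pow(Add(-4, J), -1)) = Mul(2, J, Pow(Add(-4, J), -1)))
Add(Add(Add(Mul(6, Function('s')(Pow(Add(4, 5), 2))), 3), 206), Mul(-1, Function('l')(-18, 21))) = Add(Add(Add(Mul(6, Mul(2, Pow(Add(4, 5), 2), Pow(Add(-4, Pow(Add(4, 5), 2)), -1))), 3), 206), Mul(-1, Add(Rational(-3, 5), -18))) = Add(Add(Add(Mul(6, Mul(2, Pow(9, 2), Pow(Add(-4, Pow(9, 2)), -1))), 3), 206), Mul(-1, Rational(-93, 5))) = Add(Add(Add(Mul(6, Mul(2, 81, Pow(Add(-4, 81), -1))), 3), 206), Rational(93, 5)) = Add(Add(Add(Mul(6, Mul(2, 81, Pow(77, -1))), 3), 206), Rational(93, 5)) = Add(Add(Add(Mul(6, Mul(2, 81, Rational(1, 77))), 3), 206), Rational(93, 5)) = Add(Add(Add(Mul(6, Rational(162, 77)), 3), 206), Rational(93, 5)) = Add(Add(Add(Rational(972, 77), 3), 206), Rational(93, 5)) = Add(Add(Rational(1203, 77), 206), Rational(93, 5)) = Add(Rational(17065, 77), Rational(93, 5)) = Rational(92486, 385)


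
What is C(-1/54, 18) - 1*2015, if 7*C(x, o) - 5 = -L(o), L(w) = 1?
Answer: -14101/7 ≈ -2014.4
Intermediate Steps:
C(x, o) = 4/7 (C(x, o) = 5/7 + (-1*1)/7 = 5/7 + (⅐)*(-1) = 5/7 - ⅐ = 4/7)
C(-1/54, 18) - 1*2015 = 4/7 - 1*2015 = 4/7 - 2015 = -14101/7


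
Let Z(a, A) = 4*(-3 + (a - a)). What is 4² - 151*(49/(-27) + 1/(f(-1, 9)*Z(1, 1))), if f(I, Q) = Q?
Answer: 31475/108 ≈ 291.44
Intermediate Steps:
Z(a, A) = -12 (Z(a, A) = 4*(-3 + 0) = 4*(-3) = -12)
4² - 151*(49/(-27) + 1/(f(-1, 9)*Z(1, 1))) = 4² - 151*(49/(-27) + 1/(9*(-12))) = 16 - 151*(49*(-1/27) + (⅑)*(-1/12)) = 16 - 151*(-49/27 - 1/108) = 16 - 151*(-197/108) = 16 + 29747/108 = 31475/108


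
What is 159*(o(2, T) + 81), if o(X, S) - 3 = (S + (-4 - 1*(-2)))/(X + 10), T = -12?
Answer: 26341/2 ≈ 13171.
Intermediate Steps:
o(X, S) = 3 + (-2 + S)/(10 + X) (o(X, S) = 3 + (S + (-4 - 1*(-2)))/(X + 10) = 3 + (S + (-4 + 2))/(10 + X) = 3 + (S - 2)/(10 + X) = 3 + (-2 + S)/(10 + X))
159*(o(2, T) + 81) = 159*((28 - 12 + 3*2)/(10 + 2) + 81) = 159*((28 - 12 + 6)/12 + 81) = 159*((1/12)*22 + 81) = 159*(11/6 + 81) = 159*(497/6) = 26341/2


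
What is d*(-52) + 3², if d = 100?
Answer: -5191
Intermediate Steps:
d*(-52) + 3² = 100*(-52) + 3² = -5200 + 9 = -5191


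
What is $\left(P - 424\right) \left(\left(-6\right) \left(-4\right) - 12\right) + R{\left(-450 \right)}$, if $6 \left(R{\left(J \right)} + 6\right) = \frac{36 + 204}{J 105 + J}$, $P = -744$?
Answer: $- \frac{33442472}{2385} \approx -14022.0$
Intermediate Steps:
$R{\left(J \right)} = -6 + \frac{20}{53 J}$ ($R{\left(J \right)} = -6 + \frac{\left(36 + 204\right) \frac{1}{J 105 + J}}{6} = -6 + \frac{240 \frac{1}{105 J + J}}{6} = -6 + \frac{240 \frac{1}{106 J}}{6} = -6 + \frac{\frac{120}{53} \frac{1}{J}}{6} = -6 + \frac{20}{53 J}$)
$\left(P - 424\right) \left(\left(-6\right) \left(-4\right) - 12\right) + R{\left(-450 \right)} = \left(-744 - 424\right) \left(\left(-6\right) \left(-4\right) - 12\right) - \left(6 - \frac{20}{53 \left(-450\right)}\right) = - 1168 \left(24 - 12\right) + \left(-6 + \frac{20}{53} \left(- \frac{1}{450}\right)\right) = \left(-1168\right) 12 - \frac{14312}{2385} = -14016 - \frac{14312}{2385} = - \frac{33442472}{2385}$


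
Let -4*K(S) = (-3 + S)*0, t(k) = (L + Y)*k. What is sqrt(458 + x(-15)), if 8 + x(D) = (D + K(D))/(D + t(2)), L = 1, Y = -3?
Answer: sqrt(162735)/19 ≈ 21.232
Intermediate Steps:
t(k) = -2*k (t(k) = (1 - 3)*k = -2*k)
K(S) = 0 (K(S) = -(-3 + S)*0/4 = -1/4*0 = 0)
x(D) = -8 + D/(-4 + D) (x(D) = -8 + (D + 0)/(D - 2*2) = -8 + D/(D - 4) = -8 + D/(-4 + D))
sqrt(458 + x(-15)) = sqrt(458 + (32 - 7*(-15))/(-4 - 15)) = sqrt(458 + (32 + 105)/(-19)) = sqrt(458 - 1/19*137) = sqrt(458 - 137/19) = sqrt(8565/19) = sqrt(162735)/19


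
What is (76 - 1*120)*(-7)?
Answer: 308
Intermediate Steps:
(76 - 1*120)*(-7) = (76 - 120)*(-7) = -44*(-7) = 308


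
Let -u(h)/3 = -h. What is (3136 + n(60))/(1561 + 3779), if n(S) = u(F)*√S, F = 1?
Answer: 784/1335 + √15/890 ≈ 0.59162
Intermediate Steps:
u(h) = 3*h (u(h) = -(-3)*h = 3*h)
n(S) = 3*√S (n(S) = (3*1)*√S = 3*√S)
(3136 + n(60))/(1561 + 3779) = (3136 + 3*√60)/(1561 + 3779) = (3136 + 3*(2*√15))/5340 = (3136 + 6*√15)*(1/5340) = 784/1335 + √15/890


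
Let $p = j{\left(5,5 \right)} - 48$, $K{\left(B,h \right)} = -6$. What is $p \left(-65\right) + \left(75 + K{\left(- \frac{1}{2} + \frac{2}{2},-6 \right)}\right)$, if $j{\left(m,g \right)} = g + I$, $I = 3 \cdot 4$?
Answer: $2084$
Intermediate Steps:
$I = 12$
$j{\left(m,g \right)} = 12 + g$ ($j{\left(m,g \right)} = g + 12 = 12 + g$)
$p = -31$ ($p = \left(12 + 5\right) - 48 = 17 - 48 = -31$)
$p \left(-65\right) + \left(75 + K{\left(- \frac{1}{2} + \frac{2}{2},-6 \right)}\right) = \left(-31\right) \left(-65\right) + \left(75 - 6\right) = 2015 + 69 = 2084$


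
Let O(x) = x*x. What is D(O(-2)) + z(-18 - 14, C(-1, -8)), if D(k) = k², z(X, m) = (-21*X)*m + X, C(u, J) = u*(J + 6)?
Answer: 1328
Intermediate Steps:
O(x) = x²
C(u, J) = u*(6 + J)
z(X, m) = X - 21*X*m (z(X, m) = -21*X*m + X = X - 21*X*m)
D(O(-2)) + z(-18 - 14, C(-1, -8)) = ((-2)²)² + (-18 - 14)*(1 - (-21)*(6 - 8)) = 4² - 32*(1 - (-21)*(-2)) = 16 - 32*(1 - 21*2) = 16 - 32*(1 - 42) = 16 - 32*(-41) = 16 + 1312 = 1328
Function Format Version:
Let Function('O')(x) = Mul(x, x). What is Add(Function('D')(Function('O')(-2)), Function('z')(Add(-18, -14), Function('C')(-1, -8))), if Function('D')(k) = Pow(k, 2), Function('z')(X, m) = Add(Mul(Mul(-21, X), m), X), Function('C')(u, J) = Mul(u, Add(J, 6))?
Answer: 1328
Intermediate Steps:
Function('O')(x) = Pow(x, 2)
Function('C')(u, J) = Mul(u, Add(6, J))
Function('z')(X, m) = Add(X, Mul(-21, X, m)) (Function('z')(X, m) = Add(Mul(-21, X, m), X) = Add(X, Mul(-21, X, m)))
Add(Function('D')(Function('O')(-2)), Function('z')(Add(-18, -14), Function('C')(-1, -8))) = Add(Pow(Pow(-2, 2), 2), Mul(Add(-18, -14), Add(1, Mul(-21, Mul(-1, Add(6, -8)))))) = Add(Pow(4, 2), Mul(-32, Add(1, Mul(-21, Mul(-1, -2))))) = Add(16, Mul(-32, Add(1, Mul(-21, 2)))) = Add(16, Mul(-32, Add(1, -42))) = Add(16, Mul(-32, -41)) = Add(16, 1312) = 1328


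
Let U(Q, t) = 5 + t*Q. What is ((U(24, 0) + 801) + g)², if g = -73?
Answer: 537289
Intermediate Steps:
U(Q, t) = 5 + Q*t
((U(24, 0) + 801) + g)² = (((5 + 24*0) + 801) - 73)² = (((5 + 0) + 801) - 73)² = ((5 + 801) - 73)² = (806 - 73)² = 733² = 537289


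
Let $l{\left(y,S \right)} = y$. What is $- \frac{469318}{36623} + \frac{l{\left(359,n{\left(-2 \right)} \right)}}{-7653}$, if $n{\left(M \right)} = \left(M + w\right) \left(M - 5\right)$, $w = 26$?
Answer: $- \frac{3604838311}{280275819} \approx -12.862$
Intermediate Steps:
$n{\left(M \right)} = \left(-5 + M\right) \left(26 + M\right)$ ($n{\left(M \right)} = \left(M + 26\right) \left(M - 5\right) = \left(26 + M\right) \left(-5 + M\right) = \left(-5 + M\right) \left(26 + M\right)$)
$- \frac{469318}{36623} + \frac{l{\left(359,n{\left(-2 \right)} \right)}}{-7653} = - \frac{469318}{36623} + \frac{359}{-7653} = \left(-469318\right) \frac{1}{36623} + 359 \left(- \frac{1}{7653}\right) = - \frac{469318}{36623} - \frac{359}{7653} = - \frac{3604838311}{280275819}$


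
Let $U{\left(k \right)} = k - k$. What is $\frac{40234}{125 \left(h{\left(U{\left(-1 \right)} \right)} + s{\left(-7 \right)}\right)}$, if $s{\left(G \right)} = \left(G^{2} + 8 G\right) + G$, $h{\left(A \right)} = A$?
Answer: $- \frac{20117}{875} \approx -22.991$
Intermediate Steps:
$U{\left(k \right)} = 0$
$s{\left(G \right)} = G^{2} + 9 G$
$\frac{40234}{125 \left(h{\left(U{\left(-1 \right)} \right)} + s{\left(-7 \right)}\right)} = \frac{40234}{125 \left(0 - 7 \left(9 - 7\right)\right)} = \frac{40234}{125 \left(0 - 14\right)} = \frac{40234}{125 \left(-14\right)} = \frac{40234}{-1750} = 40234 \left(- \frac{1}{1750}\right) = - \frac{20117}{875}$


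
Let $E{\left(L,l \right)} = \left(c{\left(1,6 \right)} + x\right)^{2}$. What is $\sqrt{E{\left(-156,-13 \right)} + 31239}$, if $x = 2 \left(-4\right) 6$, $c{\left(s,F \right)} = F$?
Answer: $3 \sqrt{3667} \approx 181.67$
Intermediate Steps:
$x = -48$ ($x = \left(-8\right) 6 = -48$)
$E{\left(L,l \right)} = 1764$ ($E{\left(L,l \right)} = \left(6 - 48\right)^{2} = \left(-42\right)^{2} = 1764$)
$\sqrt{E{\left(-156,-13 \right)} + 31239} = \sqrt{1764 + 31239} = \sqrt{33003} = 3 \sqrt{3667}$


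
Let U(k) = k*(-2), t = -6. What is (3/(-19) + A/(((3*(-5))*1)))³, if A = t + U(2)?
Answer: 24389/185193 ≈ 0.13170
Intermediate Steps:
U(k) = -2*k
A = -10 (A = -6 - 2*2 = -6 - 4 = -10)
(3/(-19) + A/(((3*(-5))*1)))³ = (3/(-19) - 10/((3*(-5))*1))³ = (3*(-1/19) - 10/((-15*1)))³ = (-3/19 - 10/(-15))³ = (-3/19 - 10*(-1/15))³ = (-3/19 + ⅔)³ = (29/57)³ = 24389/185193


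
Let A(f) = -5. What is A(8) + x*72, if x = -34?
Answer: -2453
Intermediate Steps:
A(8) + x*72 = -5 - 34*72 = -5 - 2448 = -2453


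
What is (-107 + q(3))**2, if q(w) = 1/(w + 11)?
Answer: 2241009/196 ≈ 11434.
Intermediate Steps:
q(w) = 1/(11 + w)
(-107 + q(3))**2 = (-107 + 1/(11 + 3))**2 = (-107 + 1/14)**2 = (-1497/14)**2 = 2241009/196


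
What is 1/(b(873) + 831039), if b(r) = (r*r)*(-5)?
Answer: -1/2979606 ≈ -3.3561e-7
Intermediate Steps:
b(r) = -5*r² (b(r) = r²*(-5) = -5*r²)
1/(b(873) + 831039) = 1/(-5*873² + 831039) = 1/(-5*762129 + 831039) = 1/(-3810645 + 831039) = 1/(-2979606) = -1/2979606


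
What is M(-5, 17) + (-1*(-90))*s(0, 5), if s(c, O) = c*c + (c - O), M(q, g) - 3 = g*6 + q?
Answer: -350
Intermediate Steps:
M(q, g) = 3 + q + 6*g (M(q, g) = 3 + (g*6 + q) = 3 + (6*g + q) = 3 + (q + 6*g) = 3 + q + 6*g)
s(c, O) = c + c² - O (s(c, O) = c² + (c - O) = c + c² - O)
M(-5, 17) + (-1*(-90))*s(0, 5) = (3 - 5 + 6*17) + (-1*(-90))*(0 + 0² - 1*5) = (3 - 5 + 102) + 90*(0 + 0 - 5) = 100 + 90*(-5) = 100 - 450 = -350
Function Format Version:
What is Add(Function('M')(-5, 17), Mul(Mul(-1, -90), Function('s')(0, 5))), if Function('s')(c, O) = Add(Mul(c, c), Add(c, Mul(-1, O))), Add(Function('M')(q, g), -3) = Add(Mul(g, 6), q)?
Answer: -350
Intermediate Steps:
Function('M')(q, g) = Add(3, q, Mul(6, g)) (Function('M')(q, g) = Add(3, Add(Mul(g, 6), q)) = Add(3, Add(Mul(6, g), q)) = Add(3, Add(q, Mul(6, g))) = Add(3, q, Mul(6, g)))
Function('s')(c, O) = Add(c, Pow(c, 2), Mul(-1, O)) (Function('s')(c, O) = Add(Pow(c, 2), Add(c, Mul(-1, O))) = Add(c, Pow(c, 2), Mul(-1, O)))
Add(Function('M')(-5, 17), Mul(Mul(-1, -90), Function('s')(0, 5))) = Add(Add(3, -5, Mul(6, 17)), Mul(Mul(-1, -90), Add(0, Pow(0, 2), Mul(-1, 5)))) = Add(Add(3, -5, 102), Mul(90, Add(0, 0, -5))) = Add(100, Mul(90, -5)) = Add(100, -450) = -350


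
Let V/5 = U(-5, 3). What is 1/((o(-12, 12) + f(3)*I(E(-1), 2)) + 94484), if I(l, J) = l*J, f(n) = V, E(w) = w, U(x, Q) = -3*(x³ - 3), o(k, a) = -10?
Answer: 1/90634 ≈ 1.1033e-5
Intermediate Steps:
U(x, Q) = 9 - 3*x³ (U(x, Q) = -3*(-3 + x³) = 9 - 3*x³)
V = 1920 (V = 5*(9 - 3*(-5)³) = 5*(9 - 3*(-125)) = 5*(9 + 375) = 5*384 = 1920)
f(n) = 1920
I(l, J) = J*l
1/((o(-12, 12) + f(3)*I(E(-1), 2)) + 94484) = 1/((-10 + 1920*(2*(-1))) + 94484) = 1/((-10 + 1920*(-2)) + 94484) = 1/((-10 - 3840) + 94484) = 1/(-3850 + 94484) = 1/90634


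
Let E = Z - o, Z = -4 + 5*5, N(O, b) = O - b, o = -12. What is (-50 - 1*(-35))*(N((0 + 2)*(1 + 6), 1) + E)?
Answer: -690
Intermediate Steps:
Z = 21 (Z = -4 + 25 = 21)
E = 33 (E = 21 - 1*(-12) = 21 + 12 = 33)
(-50 - 1*(-35))*(N((0 + 2)*(1 + 6), 1) + E) = (-50 - 1*(-35))*(((0 + 2)*(1 + 6) - 1*1) + 33) = (-50 + 35)*((2*7 - 1) + 33) = -15*((14 - 1) + 33) = -15*(13 + 33) = -15*46 = -690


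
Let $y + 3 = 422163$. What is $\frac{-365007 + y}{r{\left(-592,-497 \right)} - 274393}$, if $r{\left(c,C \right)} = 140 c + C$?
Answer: $- \frac{57153}{357770} \approx -0.15975$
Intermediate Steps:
$y = 422160$ ($y = -3 + 422163 = 422160$)
$r{\left(c,C \right)} = C + 140 c$
$\frac{-365007 + y}{r{\left(-592,-497 \right)} - 274393} = \frac{-365007 + 422160}{\left(-497 + 140 \left(-592\right)\right) - 274393} = \frac{57153}{\left(-497 - 82880\right) - 274393} = \frac{57153}{-83377 - 274393} = \frac{57153}{-357770} = 57153 \left(- \frac{1}{357770}\right) = - \frac{57153}{357770}$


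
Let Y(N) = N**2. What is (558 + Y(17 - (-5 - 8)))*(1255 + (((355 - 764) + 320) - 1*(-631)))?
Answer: 2620026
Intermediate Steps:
(558 + Y(17 - (-5 - 8)))*(1255 + (((355 - 764) + 320) - 1*(-631))) = (558 + (17 - (-5 - 8))**2)*(1255 + (((355 - 764) + 320) - 1*(-631))) = (558 + (17 - 1*(-13))**2)*(1255 + ((-409 + 320) + 631)) = (558 + (17 + 13)**2)*(1255 + (-89 + 631)) = (558 + 30**2)*(1255 + 542) = (558 + 900)*1797 = 1458*1797 = 2620026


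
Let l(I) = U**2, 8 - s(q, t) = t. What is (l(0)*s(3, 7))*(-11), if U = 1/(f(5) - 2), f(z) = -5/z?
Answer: -11/9 ≈ -1.2222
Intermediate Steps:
s(q, t) = 8 - t
U = -1/3 (U = 1/(-5/5 - 2) = 1/(-5*1/5 - 2) = 1/(-1 - 2) = 1/(-3) = -1/3 ≈ -0.33333)
l(I) = 1/9 (l(I) = (-1/3)**2 = 1/9)
(l(0)*s(3, 7))*(-11) = ((8 - 1*7)/9)*(-11) = ((8 - 7)/9)*(-11) = ((1/9)*1)*(-11) = (1/9)*(-11) = -11/9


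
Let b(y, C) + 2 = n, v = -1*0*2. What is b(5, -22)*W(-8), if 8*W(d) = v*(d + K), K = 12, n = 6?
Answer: 0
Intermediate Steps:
v = 0 (v = 0*2 = 0)
b(y, C) = 4 (b(y, C) = -2 + 6 = 4)
W(d) = 0 (W(d) = (0*(d + 12))/8 = (0*(12 + d))/8 = (⅛)*0 = 0)
b(5, -22)*W(-8) = 4*0 = 0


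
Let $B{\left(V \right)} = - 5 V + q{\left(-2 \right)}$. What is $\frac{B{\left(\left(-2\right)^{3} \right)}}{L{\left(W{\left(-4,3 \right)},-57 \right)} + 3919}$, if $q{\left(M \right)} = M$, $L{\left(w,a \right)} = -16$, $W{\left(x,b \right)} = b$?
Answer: $\frac{38}{3903} \approx 0.0097361$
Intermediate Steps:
$B{\left(V \right)} = -2 - 5 V$ ($B{\left(V \right)} = - 5 V - 2 = -2 - 5 V$)
$\frac{B{\left(\left(-2\right)^{3} \right)}}{L{\left(W{\left(-4,3 \right)},-57 \right)} + 3919} = \frac{-2 - 5 \left(-2\right)^{3}}{-16 + 3919} = \frac{-2 - -40}{3903} = \frac{-2 + 40}{3903} = \frac{1}{3903} \cdot 38 = \frac{38}{3903}$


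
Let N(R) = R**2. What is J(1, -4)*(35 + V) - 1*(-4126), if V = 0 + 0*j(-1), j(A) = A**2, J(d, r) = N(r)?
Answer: 4686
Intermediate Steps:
J(d, r) = r**2
V = 0 (V = 0 + 0*(-1)**2 = 0 + 0*1 = 0 + 0 = 0)
J(1, -4)*(35 + V) - 1*(-4126) = (-4)**2*(35 + 0) - 1*(-4126) = 16*35 + 4126 = 560 + 4126 = 4686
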